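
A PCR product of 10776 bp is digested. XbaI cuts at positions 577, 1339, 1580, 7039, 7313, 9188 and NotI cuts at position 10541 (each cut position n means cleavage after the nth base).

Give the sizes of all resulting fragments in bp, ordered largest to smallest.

Combined cut positions (sorted): 577, 1339, 1580, 7039, 7313, 9188, 10541.
Linear molecule, 7 cuts → 8 fragments:
  577 − 0 = 577 bp
  1339 − 577 = 762 bp
  1580 − 1339 = 241 bp
  7039 − 1580 = 5459 bp
  7313 − 7039 = 274 bp
  9188 − 7313 = 1875 bp
  10541 − 9188 = 1353 bp
  10776 − 10541 = 235 bp
Sorted largest to smallest: 5459, 1875, 1353, 762, 577, 274, 241, 235 bp.

5459, 1875, 1353, 762, 577, 274, 241, 235 bp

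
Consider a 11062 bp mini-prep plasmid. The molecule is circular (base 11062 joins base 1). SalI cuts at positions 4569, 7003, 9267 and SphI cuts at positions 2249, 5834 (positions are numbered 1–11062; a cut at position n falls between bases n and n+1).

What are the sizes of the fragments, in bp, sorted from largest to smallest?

Combined cut positions (sorted): 2249, 4569, 5834, 7003, 9267.
Circular molecule, 5 cuts → 5 fragments:
  4569 − 2249 = 2320 bp
  5834 − 4569 = 1265 bp
  7003 − 5834 = 1169 bp
  9267 − 7003 = 2264 bp
  wrap: 11062 − 9267 + 2249 = 4044 bp
Sorted largest to smallest: 4044, 2320, 2264, 1265, 1169 bp.

4044, 2320, 2264, 1265, 1169 bp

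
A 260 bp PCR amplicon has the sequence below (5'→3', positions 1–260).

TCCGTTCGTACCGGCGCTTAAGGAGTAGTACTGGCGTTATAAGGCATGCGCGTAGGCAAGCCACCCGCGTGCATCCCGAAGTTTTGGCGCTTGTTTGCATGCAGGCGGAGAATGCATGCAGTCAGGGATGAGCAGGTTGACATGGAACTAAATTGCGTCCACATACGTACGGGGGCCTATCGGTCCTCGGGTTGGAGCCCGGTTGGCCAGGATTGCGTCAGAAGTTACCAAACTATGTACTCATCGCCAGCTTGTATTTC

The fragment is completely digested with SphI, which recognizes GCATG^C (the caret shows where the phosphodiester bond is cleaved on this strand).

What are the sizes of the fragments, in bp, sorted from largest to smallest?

SphI sites (GCATGC) start at positions 44, 97, 114.
SphI cuts after base 5 of each site (before the last base), so after positions 48, 101, 118.
Linear molecule, 3 cuts → 4 fragments:
  1–48 → 48 bp
  49–101 → 53 bp
  102–118 → 17 bp
  119–260 → 142 bp
Sorted largest to smallest: 142, 53, 48, 17 bp.

142, 53, 48, 17 bp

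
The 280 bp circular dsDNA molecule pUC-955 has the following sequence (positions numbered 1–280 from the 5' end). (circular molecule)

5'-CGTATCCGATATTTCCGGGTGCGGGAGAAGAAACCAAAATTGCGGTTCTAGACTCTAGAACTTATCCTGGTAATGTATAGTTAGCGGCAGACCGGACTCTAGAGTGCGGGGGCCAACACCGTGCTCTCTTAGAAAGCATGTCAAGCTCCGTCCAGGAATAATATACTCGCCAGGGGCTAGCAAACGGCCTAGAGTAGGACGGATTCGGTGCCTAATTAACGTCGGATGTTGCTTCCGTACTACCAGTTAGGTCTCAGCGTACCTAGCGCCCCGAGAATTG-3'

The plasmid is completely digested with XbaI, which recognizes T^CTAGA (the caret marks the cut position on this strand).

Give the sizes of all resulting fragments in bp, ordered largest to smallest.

229, 44, 7 bp

XbaI sites (TCTAGA) start at positions 47, 54, 98.
XbaI cuts after the first base of each site, so after positions 47, 54, 98.
Circular molecule, 3 cuts → 3 fragments:
  48–54 → 7 bp
  55–98 → 44 bp
  99–280 then 1–47 → 182 + 47 = 229 bp
Sorted largest to smallest: 229, 44, 7 bp.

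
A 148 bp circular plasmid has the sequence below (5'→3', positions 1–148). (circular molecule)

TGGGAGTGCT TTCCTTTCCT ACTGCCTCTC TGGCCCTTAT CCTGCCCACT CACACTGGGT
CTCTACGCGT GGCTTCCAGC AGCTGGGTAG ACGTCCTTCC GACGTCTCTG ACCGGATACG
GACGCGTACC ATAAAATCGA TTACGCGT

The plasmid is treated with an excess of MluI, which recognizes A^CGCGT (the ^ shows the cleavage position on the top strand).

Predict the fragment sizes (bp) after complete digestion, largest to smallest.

70, 57, 21 bp

MluI sites (ACGCGT) start at positions 65, 122, 143.
MluI cuts after the first base of each site, so after positions 65, 122, 143.
Circular molecule, 3 cuts → 3 fragments:
  66–122 → 57 bp
  123–143 → 21 bp
  144–148 then 1–65 → 5 + 65 = 70 bp
Sorted largest to smallest: 70, 57, 21 bp.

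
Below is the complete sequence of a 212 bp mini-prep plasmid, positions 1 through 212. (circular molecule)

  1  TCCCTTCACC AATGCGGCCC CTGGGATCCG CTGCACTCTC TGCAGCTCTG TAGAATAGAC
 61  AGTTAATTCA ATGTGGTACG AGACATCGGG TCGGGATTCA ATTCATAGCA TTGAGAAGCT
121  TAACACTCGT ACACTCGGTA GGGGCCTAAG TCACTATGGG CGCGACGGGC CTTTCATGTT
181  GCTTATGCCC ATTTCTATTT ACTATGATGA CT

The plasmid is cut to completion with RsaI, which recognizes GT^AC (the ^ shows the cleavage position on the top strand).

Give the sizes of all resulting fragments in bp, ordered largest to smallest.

RsaI sites (GTAC) start at positions 76, 129.
RsaI cuts after base 2 of each site, so after positions 77, 130.
Circular molecule, 2 cuts → 2 fragments:
  78–130 → 53 bp
  131–212 then 1–77 → 82 + 77 = 159 bp
Sorted largest to smallest: 159, 53 bp.

159, 53 bp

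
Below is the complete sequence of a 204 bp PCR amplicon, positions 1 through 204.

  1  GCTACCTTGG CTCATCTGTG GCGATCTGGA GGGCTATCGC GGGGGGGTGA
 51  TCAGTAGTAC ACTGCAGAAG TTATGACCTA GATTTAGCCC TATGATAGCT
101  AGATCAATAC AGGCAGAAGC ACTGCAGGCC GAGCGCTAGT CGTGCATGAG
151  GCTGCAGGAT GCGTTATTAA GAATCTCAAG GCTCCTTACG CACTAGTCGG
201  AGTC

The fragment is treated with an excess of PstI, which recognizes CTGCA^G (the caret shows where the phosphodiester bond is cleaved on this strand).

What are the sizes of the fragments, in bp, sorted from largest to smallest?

66, 60, 48, 30 bp

PstI sites (CTGCAG) start at positions 62, 122, 152.
PstI cuts after base 5 of each site (before the last base), so after positions 66, 126, 156.
Linear molecule, 3 cuts → 4 fragments:
  1–66 → 66 bp
  67–126 → 60 bp
  127–156 → 30 bp
  157–204 → 48 bp
Sorted largest to smallest: 66, 60, 48, 30 bp.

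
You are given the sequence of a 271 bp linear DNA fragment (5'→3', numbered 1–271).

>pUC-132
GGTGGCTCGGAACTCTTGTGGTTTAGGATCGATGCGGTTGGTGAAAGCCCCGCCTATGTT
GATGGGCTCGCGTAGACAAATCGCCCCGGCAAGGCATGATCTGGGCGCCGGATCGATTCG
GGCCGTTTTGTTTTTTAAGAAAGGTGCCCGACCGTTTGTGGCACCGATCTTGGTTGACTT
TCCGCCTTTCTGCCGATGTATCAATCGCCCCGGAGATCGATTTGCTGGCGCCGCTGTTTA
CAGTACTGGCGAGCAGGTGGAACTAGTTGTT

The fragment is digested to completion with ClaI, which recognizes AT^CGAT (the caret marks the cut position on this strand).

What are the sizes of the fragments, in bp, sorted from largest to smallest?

ClaI sites (ATCGAT) start at positions 28, 112, 216.
ClaI cuts after base 2 of each site, so after positions 29, 113, 217.
Linear molecule, 3 cuts → 4 fragments:
  1–29 → 29 bp
  30–113 → 84 bp
  114–217 → 104 bp
  218–271 → 54 bp
Sorted largest to smallest: 104, 84, 54, 29 bp.

104, 84, 54, 29 bp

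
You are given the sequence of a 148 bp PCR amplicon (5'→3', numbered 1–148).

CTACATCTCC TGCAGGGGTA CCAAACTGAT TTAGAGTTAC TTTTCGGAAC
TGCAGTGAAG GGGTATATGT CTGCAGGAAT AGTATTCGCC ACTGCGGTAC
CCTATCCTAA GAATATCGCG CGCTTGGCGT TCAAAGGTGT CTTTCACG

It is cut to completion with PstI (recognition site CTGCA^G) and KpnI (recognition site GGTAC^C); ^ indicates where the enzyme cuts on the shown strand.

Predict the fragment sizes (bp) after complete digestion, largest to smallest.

PstI sites (CTGCAG) start at positions 10, 50, 71.
PstI cuts after base 5 of each site (before the last base), so after positions 14, 54, 75.
KpnI sites (GGTACC) start at positions 17, 96.
KpnI cuts after base 5 of each site (before the last base), so after positions 21, 100.
Combined cut positions: 14, 21, 54, 75, 100.
Linear molecule, 5 cuts → 6 fragments:
  1–14 → 14 bp
  15–21 → 7 bp
  22–54 → 33 bp
  55–75 → 21 bp
  76–100 → 25 bp
  101–148 → 48 bp
Sorted largest to smallest: 48, 33, 25, 21, 14, 7 bp.

48, 33, 25, 21, 14, 7 bp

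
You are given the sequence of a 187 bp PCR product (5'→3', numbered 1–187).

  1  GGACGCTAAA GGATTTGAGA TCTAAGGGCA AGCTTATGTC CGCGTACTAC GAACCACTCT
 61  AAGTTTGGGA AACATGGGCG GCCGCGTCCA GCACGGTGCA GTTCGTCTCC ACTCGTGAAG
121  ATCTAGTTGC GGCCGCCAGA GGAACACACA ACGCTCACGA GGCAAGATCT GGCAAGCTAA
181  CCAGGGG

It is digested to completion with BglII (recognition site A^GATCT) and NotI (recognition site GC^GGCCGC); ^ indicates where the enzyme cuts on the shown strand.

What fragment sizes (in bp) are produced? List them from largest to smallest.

BglII sites (AGATCT) start at positions 18, 119, 165.
BglII cuts after the first base of each site, so after positions 18, 119, 165.
NotI sites (GCGGCCGC) start at positions 78, 129.
NotI cuts after base 2 of each site, so after positions 79, 130.
Combined cut positions: 18, 79, 119, 130, 165.
Linear molecule, 5 cuts → 6 fragments:
  1–18 → 18 bp
  19–79 → 61 bp
  80–119 → 40 bp
  120–130 → 11 bp
  131–165 → 35 bp
  166–187 → 22 bp
Sorted largest to smallest: 61, 40, 35, 22, 18, 11 bp.

61, 40, 35, 22, 18, 11 bp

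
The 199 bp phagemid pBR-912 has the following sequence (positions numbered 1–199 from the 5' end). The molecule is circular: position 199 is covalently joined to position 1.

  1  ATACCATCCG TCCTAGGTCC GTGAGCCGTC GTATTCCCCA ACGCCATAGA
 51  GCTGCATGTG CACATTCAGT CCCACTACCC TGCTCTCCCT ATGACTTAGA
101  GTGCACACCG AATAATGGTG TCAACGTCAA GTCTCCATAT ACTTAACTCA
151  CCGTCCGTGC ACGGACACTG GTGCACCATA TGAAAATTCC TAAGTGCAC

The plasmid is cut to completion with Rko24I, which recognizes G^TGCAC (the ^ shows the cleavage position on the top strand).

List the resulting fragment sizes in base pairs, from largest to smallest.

63, 56, 43, 23, 14 bp

Rko24I sites (GTGCAC) start at positions 58, 101, 157, 171, 194.
Rko24I cuts after the first base of each site, so after positions 58, 101, 157, 171, 194.
Circular molecule, 5 cuts → 5 fragments:
  59–101 → 43 bp
  102–157 → 56 bp
  158–171 → 14 bp
  172–194 → 23 bp
  195–199 then 1–58 → 5 + 58 = 63 bp
Sorted largest to smallest: 63, 56, 43, 23, 14 bp.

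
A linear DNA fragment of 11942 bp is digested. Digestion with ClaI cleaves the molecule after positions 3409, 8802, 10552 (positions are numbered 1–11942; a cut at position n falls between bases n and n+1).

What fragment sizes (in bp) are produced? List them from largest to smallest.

Linear molecule, 3 cuts → 4 fragments:
  3409 − 0 = 3409 bp
  8802 − 3409 = 5393 bp
  10552 − 8802 = 1750 bp
  11942 − 10552 = 1390 bp
Sorted largest to smallest: 5393, 3409, 1750, 1390 bp.

5393, 3409, 1750, 1390 bp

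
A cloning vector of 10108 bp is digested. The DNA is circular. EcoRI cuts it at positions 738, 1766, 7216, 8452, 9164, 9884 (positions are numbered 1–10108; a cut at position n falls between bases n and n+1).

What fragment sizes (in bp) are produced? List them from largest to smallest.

Circular molecule, 6 cuts → 6 fragments:
  1766 − 738 = 1028 bp
  7216 − 1766 = 5450 bp
  8452 − 7216 = 1236 bp
  9164 − 8452 = 712 bp
  9884 − 9164 = 720 bp
  wrap: 10108 − 9884 + 738 = 962 bp
Sorted largest to smallest: 5450, 1236, 1028, 962, 720, 712 bp.

5450, 1236, 1028, 962, 720, 712 bp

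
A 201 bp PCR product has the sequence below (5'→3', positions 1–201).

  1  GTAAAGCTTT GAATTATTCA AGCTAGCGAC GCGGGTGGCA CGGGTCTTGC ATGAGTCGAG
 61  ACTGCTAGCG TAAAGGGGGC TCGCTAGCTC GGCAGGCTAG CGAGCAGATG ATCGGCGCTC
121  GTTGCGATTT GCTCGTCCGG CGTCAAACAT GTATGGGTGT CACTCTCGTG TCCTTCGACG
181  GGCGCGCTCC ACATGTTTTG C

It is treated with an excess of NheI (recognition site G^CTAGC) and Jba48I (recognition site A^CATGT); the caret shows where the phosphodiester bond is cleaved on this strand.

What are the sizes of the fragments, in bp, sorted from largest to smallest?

NheI sites (GCTAGC) start at positions 22, 64, 83, 96.
NheI cuts after the first base of each site, so after positions 22, 64, 83, 96.
Jba48I sites (ACATGT) start at positions 147, 191.
Jba48I cuts after the first base of each site, so after positions 147, 191.
Combined cut positions: 22, 64, 83, 96, 147, 191.
Linear molecule, 6 cuts → 7 fragments:
  1–22 → 22 bp
  23–64 → 42 bp
  65–83 → 19 bp
  84–96 → 13 bp
  97–147 → 51 bp
  148–191 → 44 bp
  192–201 → 10 bp
Sorted largest to smallest: 51, 44, 42, 22, 19, 13, 10 bp.

51, 44, 42, 22, 19, 13, 10 bp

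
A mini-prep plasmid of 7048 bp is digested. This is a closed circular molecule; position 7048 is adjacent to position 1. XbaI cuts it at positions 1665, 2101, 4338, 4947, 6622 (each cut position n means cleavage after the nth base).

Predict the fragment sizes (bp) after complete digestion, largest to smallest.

2237, 2091, 1675, 609, 436 bp

Circular molecule, 5 cuts → 5 fragments:
  2101 − 1665 = 436 bp
  4338 − 2101 = 2237 bp
  4947 − 4338 = 609 bp
  6622 − 4947 = 1675 bp
  wrap: 7048 − 6622 + 1665 = 2091 bp
Sorted largest to smallest: 2237, 2091, 1675, 609, 436 bp.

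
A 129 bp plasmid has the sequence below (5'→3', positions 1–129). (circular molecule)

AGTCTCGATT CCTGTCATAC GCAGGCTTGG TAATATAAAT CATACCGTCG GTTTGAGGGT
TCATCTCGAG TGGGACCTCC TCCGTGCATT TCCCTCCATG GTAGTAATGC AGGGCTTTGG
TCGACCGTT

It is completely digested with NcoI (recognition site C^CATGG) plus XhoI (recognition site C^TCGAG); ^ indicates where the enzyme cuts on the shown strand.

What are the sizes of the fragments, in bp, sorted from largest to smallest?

The NcoI site (CCATGG) starts at position 96.
NcoI cuts after the first base of each site, so after position 96.
The XhoI site (CTCGAG) starts at position 65.
XhoI cuts after the first base of each site, so after position 65.
Combined cut positions: 65, 96.
Circular molecule, 2 cuts → 2 fragments:
  66–96 → 31 bp
  97–129 then 1–65 → 33 + 65 = 98 bp
Sorted largest to smallest: 98, 31 bp.

98, 31 bp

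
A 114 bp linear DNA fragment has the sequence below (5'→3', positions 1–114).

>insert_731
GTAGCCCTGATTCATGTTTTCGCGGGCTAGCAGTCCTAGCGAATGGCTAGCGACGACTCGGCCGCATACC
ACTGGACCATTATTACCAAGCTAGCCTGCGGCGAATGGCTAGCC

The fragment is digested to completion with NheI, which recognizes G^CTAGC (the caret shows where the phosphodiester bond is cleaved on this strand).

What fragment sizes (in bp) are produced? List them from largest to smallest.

NheI sites (GCTAGC) start at positions 26, 46, 90, 108.
NheI cuts after the first base of each site, so after positions 26, 46, 90, 108.
Linear molecule, 4 cuts → 5 fragments:
  1–26 → 26 bp
  27–46 → 20 bp
  47–90 → 44 bp
  91–108 → 18 bp
  109–114 → 6 bp
Sorted largest to smallest: 44, 26, 20, 18, 6 bp.

44, 26, 20, 18, 6 bp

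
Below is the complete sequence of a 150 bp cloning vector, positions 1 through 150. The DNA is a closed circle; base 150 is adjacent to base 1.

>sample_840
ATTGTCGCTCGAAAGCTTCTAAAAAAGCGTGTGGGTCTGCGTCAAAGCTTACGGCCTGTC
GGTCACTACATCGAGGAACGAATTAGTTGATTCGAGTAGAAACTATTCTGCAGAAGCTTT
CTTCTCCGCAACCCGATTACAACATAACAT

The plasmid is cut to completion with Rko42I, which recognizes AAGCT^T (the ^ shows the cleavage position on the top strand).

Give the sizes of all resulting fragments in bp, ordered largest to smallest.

69, 49, 32 bp

Rko42I sites (AAGCTT) start at positions 13, 45, 114.
Rko42I cuts after base 5 of each site (before the last base), so after positions 17, 49, 118.
Circular molecule, 3 cuts → 3 fragments:
  18–49 → 32 bp
  50–118 → 69 bp
  119–150 then 1–17 → 32 + 17 = 49 bp
Sorted largest to smallest: 69, 49, 32 bp.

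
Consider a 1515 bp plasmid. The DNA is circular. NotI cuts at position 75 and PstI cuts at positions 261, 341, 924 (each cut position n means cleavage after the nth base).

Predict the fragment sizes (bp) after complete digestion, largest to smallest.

Combined cut positions (sorted): 75, 261, 341, 924.
Circular molecule, 4 cuts → 4 fragments:
  261 − 75 = 186 bp
  341 − 261 = 80 bp
  924 − 341 = 583 bp
  wrap: 1515 − 924 + 75 = 666 bp
Sorted largest to smallest: 666, 583, 186, 80 bp.

666, 583, 186, 80 bp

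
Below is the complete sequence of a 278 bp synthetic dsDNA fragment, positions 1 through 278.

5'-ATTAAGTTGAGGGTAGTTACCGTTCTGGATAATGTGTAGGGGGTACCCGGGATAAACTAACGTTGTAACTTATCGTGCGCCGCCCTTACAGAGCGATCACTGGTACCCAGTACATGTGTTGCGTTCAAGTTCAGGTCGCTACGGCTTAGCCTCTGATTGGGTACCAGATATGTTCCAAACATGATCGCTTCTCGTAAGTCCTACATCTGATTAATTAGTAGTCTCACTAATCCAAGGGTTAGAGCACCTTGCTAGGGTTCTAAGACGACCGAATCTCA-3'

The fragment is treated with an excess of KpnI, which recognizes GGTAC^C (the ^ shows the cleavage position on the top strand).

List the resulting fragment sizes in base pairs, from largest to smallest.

114, 60, 58, 46 bp

KpnI sites (GGTACC) start at positions 42, 102, 160.
KpnI cuts after base 5 of each site (before the last base), so after positions 46, 106, 164.
Linear molecule, 3 cuts → 4 fragments:
  1–46 → 46 bp
  47–106 → 60 bp
  107–164 → 58 bp
  165–278 → 114 bp
Sorted largest to smallest: 114, 60, 58, 46 bp.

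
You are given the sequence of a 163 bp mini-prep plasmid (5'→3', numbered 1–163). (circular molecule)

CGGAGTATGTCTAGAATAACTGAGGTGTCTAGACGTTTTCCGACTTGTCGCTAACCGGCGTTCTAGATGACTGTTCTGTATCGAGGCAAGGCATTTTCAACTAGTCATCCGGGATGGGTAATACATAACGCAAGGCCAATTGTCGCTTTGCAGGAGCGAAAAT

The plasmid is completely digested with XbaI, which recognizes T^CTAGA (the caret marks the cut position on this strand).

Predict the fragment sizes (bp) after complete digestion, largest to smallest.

XbaI sites (TCTAGA) start at positions 10, 28, 62.
XbaI cuts after the first base of each site, so after positions 10, 28, 62.
Circular molecule, 3 cuts → 3 fragments:
  11–28 → 18 bp
  29–62 → 34 bp
  63–163 then 1–10 → 101 + 10 = 111 bp
Sorted largest to smallest: 111, 34, 18 bp.

111, 34, 18 bp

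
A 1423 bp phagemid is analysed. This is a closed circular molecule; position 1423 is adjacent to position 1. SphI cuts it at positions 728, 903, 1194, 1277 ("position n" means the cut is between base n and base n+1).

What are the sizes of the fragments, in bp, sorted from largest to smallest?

Circular molecule, 4 cuts → 4 fragments:
  903 − 728 = 175 bp
  1194 − 903 = 291 bp
  1277 − 1194 = 83 bp
  wrap: 1423 − 1277 + 728 = 874 bp
Sorted largest to smallest: 874, 291, 175, 83 bp.

874, 291, 175, 83 bp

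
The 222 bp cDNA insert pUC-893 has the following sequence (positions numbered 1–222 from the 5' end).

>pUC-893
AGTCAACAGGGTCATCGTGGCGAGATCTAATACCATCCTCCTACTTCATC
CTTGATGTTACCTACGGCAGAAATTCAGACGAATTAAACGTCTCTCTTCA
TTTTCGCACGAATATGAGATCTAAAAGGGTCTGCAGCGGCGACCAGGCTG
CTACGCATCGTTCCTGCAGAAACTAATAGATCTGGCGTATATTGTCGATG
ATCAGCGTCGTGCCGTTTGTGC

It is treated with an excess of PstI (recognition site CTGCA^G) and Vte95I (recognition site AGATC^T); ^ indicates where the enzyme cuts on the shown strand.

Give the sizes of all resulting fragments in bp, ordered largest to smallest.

94, 40, 33, 27, 14, 14 bp

PstI sites (CTGCAG) start at positions 131, 164.
PstI cuts after base 5 of each site (before the last base), so after positions 135, 168.
Vte95I sites (AGATCT) start at positions 23, 117, 178.
Vte95I cuts after base 5 of each site (before the last base), so after positions 27, 121, 182.
Combined cut positions: 27, 121, 135, 168, 182.
Linear molecule, 5 cuts → 6 fragments:
  1–27 → 27 bp
  28–121 → 94 bp
  122–135 → 14 bp
  136–168 → 33 bp
  169–182 → 14 bp
  183–222 → 40 bp
Sorted largest to smallest: 94, 40, 33, 27, 14, 14 bp.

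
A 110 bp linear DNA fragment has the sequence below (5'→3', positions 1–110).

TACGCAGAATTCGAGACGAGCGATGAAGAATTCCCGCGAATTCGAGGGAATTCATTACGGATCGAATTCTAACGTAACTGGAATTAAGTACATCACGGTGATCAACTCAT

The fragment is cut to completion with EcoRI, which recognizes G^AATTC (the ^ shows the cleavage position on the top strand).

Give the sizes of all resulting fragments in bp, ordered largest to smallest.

EcoRI sites (GAATTC) start at positions 7, 28, 38, 48, 64.
EcoRI cuts after the first base of each site, so after positions 7, 28, 38, 48, 64.
Linear molecule, 5 cuts → 6 fragments:
  1–7 → 7 bp
  8–28 → 21 bp
  29–38 → 10 bp
  39–48 → 10 bp
  49–64 → 16 bp
  65–110 → 46 bp
Sorted largest to smallest: 46, 21, 16, 10, 10, 7 bp.

46, 21, 16, 10, 10, 7 bp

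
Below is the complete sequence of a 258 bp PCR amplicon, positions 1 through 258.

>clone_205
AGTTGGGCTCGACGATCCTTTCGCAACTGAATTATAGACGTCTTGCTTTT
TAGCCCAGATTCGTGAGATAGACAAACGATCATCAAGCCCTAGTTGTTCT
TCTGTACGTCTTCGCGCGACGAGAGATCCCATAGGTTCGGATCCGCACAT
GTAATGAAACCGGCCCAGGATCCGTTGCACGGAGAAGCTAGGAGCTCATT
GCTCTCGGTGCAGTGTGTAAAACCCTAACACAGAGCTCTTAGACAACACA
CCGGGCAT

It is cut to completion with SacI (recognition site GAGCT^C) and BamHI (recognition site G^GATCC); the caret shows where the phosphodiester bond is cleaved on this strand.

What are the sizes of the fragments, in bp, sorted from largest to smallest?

SacI sites (GAGCTC) start at positions 192, 233.
SacI cuts after base 5 of each site (before the last base), so after positions 196, 237.
BamHI sites (GGATCC) start at positions 139, 168.
BamHI cuts after the first base of each site, so after positions 139, 168.
Combined cut positions: 139, 168, 196, 237.
Linear molecule, 4 cuts → 5 fragments:
  1–139 → 139 bp
  140–168 → 29 bp
  169–196 → 28 bp
  197–237 → 41 bp
  238–258 → 21 bp
Sorted largest to smallest: 139, 41, 29, 28, 21 bp.

139, 41, 29, 28, 21 bp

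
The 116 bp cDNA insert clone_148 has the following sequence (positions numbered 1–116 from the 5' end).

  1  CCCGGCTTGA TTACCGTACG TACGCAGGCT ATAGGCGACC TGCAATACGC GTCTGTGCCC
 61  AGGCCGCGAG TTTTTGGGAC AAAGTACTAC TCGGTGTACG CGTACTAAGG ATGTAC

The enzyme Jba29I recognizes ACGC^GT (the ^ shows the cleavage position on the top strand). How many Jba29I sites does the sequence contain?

ACGCGT occurs starting at positions 47, 98.
Jba29I cuts at 2 sites.

2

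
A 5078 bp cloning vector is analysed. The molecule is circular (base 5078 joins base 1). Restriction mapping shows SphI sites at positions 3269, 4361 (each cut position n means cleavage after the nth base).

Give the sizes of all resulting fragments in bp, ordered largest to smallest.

Circular molecule, 2 cuts → 2 fragments:
  4361 − 3269 = 1092 bp
  wrap: 5078 − 4361 + 3269 = 3986 bp
Sorted largest to smallest: 3986, 1092 bp.

3986, 1092 bp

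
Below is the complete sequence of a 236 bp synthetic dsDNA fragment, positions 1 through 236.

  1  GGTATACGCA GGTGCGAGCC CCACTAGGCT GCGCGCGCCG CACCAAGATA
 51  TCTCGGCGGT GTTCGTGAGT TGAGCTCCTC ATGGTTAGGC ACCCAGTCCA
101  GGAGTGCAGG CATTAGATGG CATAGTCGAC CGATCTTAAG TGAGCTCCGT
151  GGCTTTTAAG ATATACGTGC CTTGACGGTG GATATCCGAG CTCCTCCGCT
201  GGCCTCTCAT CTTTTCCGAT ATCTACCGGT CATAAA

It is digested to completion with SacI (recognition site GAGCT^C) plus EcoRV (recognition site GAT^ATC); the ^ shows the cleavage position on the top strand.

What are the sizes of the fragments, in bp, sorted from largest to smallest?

SacI sites (GAGCTC) start at positions 72, 142, 188.
SacI cuts after base 5 of each site (before the last base), so after positions 76, 146, 192.
EcoRV sites (GATATC) start at positions 47, 181, 218.
EcoRV cuts after base 3 of each site, so after positions 49, 183, 220.
Combined cut positions: 49, 76, 146, 183, 192, 220.
Linear molecule, 6 cuts → 7 fragments:
  1–49 → 49 bp
  50–76 → 27 bp
  77–146 → 70 bp
  147–183 → 37 bp
  184–192 → 9 bp
  193–220 → 28 bp
  221–236 → 16 bp
Sorted largest to smallest: 70, 49, 37, 28, 27, 16, 9 bp.

70, 49, 37, 28, 27, 16, 9 bp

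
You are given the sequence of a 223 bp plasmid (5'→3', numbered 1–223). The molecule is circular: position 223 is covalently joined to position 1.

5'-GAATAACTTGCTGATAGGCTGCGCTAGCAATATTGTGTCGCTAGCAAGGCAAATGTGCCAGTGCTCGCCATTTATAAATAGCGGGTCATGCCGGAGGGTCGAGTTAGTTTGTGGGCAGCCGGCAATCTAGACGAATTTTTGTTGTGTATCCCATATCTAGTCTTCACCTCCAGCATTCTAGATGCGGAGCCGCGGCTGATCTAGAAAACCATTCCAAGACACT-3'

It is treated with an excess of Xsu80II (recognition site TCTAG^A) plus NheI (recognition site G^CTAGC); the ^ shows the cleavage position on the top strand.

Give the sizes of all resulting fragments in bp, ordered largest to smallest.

Xsu80II sites (TCTAGA) start at positions 126, 177, 200.
Xsu80II cuts after base 5 of each site (before the last base), so after positions 130, 181, 204.
NheI sites (GCTAGC) start at positions 23, 40.
NheI cuts after the first base of each site, so after positions 23, 40.
Combined cut positions: 23, 40, 130, 181, 204.
Circular molecule, 5 cuts → 5 fragments:
  24–40 → 17 bp
  41–130 → 90 bp
  131–181 → 51 bp
  182–204 → 23 bp
  205–223 then 1–23 → 19 + 23 = 42 bp
Sorted largest to smallest: 90, 51, 42, 23, 17 bp.

90, 51, 42, 23, 17 bp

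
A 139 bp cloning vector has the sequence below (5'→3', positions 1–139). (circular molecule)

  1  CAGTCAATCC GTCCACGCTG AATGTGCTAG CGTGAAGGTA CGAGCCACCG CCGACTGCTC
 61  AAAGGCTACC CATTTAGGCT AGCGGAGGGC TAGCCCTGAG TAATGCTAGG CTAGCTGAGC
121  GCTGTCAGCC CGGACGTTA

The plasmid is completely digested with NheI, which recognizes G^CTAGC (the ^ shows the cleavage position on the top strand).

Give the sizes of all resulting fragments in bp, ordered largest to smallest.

NheI sites (GCTAGC) start at positions 26, 78, 89, 110.
NheI cuts after the first base of each site, so after positions 26, 78, 89, 110.
Circular molecule, 4 cuts → 4 fragments:
  27–78 → 52 bp
  79–89 → 11 bp
  90–110 → 21 bp
  111–139 then 1–26 → 29 + 26 = 55 bp
Sorted largest to smallest: 55, 52, 21, 11 bp.

55, 52, 21, 11 bp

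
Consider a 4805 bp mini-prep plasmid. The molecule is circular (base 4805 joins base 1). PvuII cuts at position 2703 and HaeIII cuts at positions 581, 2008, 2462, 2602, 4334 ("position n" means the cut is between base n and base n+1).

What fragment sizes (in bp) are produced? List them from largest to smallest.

Combined cut positions (sorted): 581, 2008, 2462, 2602, 2703, 4334.
Circular molecule, 6 cuts → 6 fragments:
  2008 − 581 = 1427 bp
  2462 − 2008 = 454 bp
  2602 − 2462 = 140 bp
  2703 − 2602 = 101 bp
  4334 − 2703 = 1631 bp
  wrap: 4805 − 4334 + 581 = 1052 bp
Sorted largest to smallest: 1631, 1427, 1052, 454, 140, 101 bp.

1631, 1427, 1052, 454, 140, 101 bp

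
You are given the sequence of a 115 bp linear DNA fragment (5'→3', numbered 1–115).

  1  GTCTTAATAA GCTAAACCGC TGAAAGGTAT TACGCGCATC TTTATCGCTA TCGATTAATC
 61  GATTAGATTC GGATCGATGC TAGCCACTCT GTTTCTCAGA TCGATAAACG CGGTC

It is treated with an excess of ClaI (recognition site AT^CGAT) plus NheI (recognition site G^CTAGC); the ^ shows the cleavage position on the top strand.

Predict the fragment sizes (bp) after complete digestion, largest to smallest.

ClaI sites (ATCGAT) start at positions 50, 58, 73, 100.
ClaI cuts after base 2 of each site, so after positions 51, 59, 74, 101.
The NheI site (GCTAGC) starts at position 79.
NheI cuts after the first base of each site, so after position 79.
Combined cut positions: 51, 59, 74, 79, 101.
Linear molecule, 5 cuts → 6 fragments:
  1–51 → 51 bp
  52–59 → 8 bp
  60–74 → 15 bp
  75–79 → 5 bp
  80–101 → 22 bp
  102–115 → 14 bp
Sorted largest to smallest: 51, 22, 15, 14, 8, 5 bp.

51, 22, 15, 14, 8, 5 bp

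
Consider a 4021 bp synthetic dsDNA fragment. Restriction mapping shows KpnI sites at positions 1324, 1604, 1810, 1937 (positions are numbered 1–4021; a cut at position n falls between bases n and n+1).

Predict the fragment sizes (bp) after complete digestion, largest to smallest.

Linear molecule, 4 cuts → 5 fragments:
  1324 − 0 = 1324 bp
  1604 − 1324 = 280 bp
  1810 − 1604 = 206 bp
  1937 − 1810 = 127 bp
  4021 − 1937 = 2084 bp
Sorted largest to smallest: 2084, 1324, 280, 206, 127 bp.

2084, 1324, 280, 206, 127 bp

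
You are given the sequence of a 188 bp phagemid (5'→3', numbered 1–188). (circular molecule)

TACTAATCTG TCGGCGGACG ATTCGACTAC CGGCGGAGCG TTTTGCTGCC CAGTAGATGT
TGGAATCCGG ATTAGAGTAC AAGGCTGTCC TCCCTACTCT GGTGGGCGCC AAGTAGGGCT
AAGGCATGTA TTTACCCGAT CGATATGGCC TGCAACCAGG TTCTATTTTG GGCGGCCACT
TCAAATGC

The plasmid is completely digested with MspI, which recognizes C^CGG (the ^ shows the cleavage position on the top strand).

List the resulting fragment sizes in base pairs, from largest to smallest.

151, 37 bp

MspI sites (CCGG) start at positions 30, 67.
MspI cuts after the first base of each site, so after positions 30, 67.
Circular molecule, 2 cuts → 2 fragments:
  31–67 → 37 bp
  68–188 then 1–30 → 121 + 30 = 151 bp
Sorted largest to smallest: 151, 37 bp.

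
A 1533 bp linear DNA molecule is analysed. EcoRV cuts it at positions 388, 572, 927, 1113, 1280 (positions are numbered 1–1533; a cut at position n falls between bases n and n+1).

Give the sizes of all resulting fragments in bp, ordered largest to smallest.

388, 355, 253, 186, 184, 167 bp

Linear molecule, 5 cuts → 6 fragments:
  388 − 0 = 388 bp
  572 − 388 = 184 bp
  927 − 572 = 355 bp
  1113 − 927 = 186 bp
  1280 − 1113 = 167 bp
  1533 − 1280 = 253 bp
Sorted largest to smallest: 388, 355, 253, 186, 184, 167 bp.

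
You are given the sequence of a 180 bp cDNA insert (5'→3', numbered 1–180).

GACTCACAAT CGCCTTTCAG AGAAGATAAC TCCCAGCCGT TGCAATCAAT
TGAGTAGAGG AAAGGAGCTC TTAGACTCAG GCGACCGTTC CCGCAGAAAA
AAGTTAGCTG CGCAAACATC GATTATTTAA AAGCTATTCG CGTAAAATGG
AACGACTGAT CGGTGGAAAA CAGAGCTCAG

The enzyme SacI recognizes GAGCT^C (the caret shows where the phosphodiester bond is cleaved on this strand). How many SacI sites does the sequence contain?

2

GAGCTC occurs starting at positions 65, 173.
SacI cuts at 2 sites.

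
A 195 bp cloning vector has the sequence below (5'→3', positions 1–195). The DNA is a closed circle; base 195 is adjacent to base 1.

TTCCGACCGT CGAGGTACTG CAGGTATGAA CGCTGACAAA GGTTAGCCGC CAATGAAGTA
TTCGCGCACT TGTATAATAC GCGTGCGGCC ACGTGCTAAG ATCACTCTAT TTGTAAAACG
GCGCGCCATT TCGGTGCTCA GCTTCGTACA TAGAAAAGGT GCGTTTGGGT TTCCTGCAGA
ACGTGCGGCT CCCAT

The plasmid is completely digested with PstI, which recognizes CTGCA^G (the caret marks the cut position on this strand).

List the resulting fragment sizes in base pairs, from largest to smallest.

PstI sites (CTGCAG) start at positions 18, 174.
PstI cuts after base 5 of each site (before the last base), so after positions 22, 178.
Circular molecule, 2 cuts → 2 fragments:
  23–178 → 156 bp
  179–195 then 1–22 → 17 + 22 = 39 bp
Sorted largest to smallest: 156, 39 bp.

156, 39 bp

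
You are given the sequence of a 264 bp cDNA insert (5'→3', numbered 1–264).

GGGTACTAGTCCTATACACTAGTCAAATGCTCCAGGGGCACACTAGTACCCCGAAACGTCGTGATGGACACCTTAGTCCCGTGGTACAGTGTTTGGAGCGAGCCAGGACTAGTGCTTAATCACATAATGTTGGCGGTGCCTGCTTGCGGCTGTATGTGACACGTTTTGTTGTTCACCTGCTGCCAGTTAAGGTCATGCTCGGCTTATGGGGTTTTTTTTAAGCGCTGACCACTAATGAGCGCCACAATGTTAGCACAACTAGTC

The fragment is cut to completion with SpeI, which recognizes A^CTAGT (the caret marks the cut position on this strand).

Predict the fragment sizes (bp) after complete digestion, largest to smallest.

SpeI sites (ACTAGT) start at positions 5, 18, 42, 108, 258.
SpeI cuts after the first base of each site, so after positions 5, 18, 42, 108, 258.
Linear molecule, 5 cuts → 6 fragments:
  1–5 → 5 bp
  6–18 → 13 bp
  19–42 → 24 bp
  43–108 → 66 bp
  109–258 → 150 bp
  259–264 → 6 bp
Sorted largest to smallest: 150, 66, 24, 13, 6, 5 bp.

150, 66, 24, 13, 6, 5 bp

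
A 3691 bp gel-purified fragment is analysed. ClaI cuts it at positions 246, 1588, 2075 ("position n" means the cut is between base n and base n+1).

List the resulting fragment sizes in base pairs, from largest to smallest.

1616, 1342, 487, 246 bp

Linear molecule, 3 cuts → 4 fragments:
  246 − 0 = 246 bp
  1588 − 246 = 1342 bp
  2075 − 1588 = 487 bp
  3691 − 2075 = 1616 bp
Sorted largest to smallest: 1616, 1342, 487, 246 bp.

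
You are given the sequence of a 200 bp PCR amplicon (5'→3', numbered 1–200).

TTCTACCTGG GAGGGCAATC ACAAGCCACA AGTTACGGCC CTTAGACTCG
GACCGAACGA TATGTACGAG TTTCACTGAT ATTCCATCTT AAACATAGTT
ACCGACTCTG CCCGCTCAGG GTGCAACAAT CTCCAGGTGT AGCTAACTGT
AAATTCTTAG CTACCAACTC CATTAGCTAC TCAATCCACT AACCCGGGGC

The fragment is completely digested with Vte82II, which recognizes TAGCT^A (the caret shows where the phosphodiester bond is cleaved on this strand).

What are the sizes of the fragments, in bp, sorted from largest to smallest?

Vte82II sites (TAGCTA) start at positions 140, 158, 174.
Vte82II cuts after base 5 of each site (before the last base), so after positions 144, 162, 178.
Linear molecule, 3 cuts → 4 fragments:
  1–144 → 144 bp
  145–162 → 18 bp
  163–178 → 16 bp
  179–200 → 22 bp
Sorted largest to smallest: 144, 22, 18, 16 bp.

144, 22, 18, 16 bp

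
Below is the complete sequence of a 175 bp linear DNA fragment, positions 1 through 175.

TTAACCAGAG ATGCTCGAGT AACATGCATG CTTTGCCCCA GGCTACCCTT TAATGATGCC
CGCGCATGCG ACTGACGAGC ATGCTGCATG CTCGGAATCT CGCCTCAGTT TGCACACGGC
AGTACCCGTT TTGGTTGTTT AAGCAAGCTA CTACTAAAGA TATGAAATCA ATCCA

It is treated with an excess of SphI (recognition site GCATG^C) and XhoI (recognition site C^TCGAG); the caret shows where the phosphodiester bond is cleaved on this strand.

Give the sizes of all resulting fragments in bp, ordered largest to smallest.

SphI sites (GCATGC) start at positions 26, 64, 79, 86.
SphI cuts after base 5 of each site (before the last base), so after positions 30, 68, 83, 90.
The XhoI site (CTCGAG) starts at position 14.
XhoI cuts after the first base of each site, so after position 14.
Combined cut positions: 14, 30, 68, 83, 90.
Linear molecule, 5 cuts → 6 fragments:
  1–14 → 14 bp
  15–30 → 16 bp
  31–68 → 38 bp
  69–83 → 15 bp
  84–90 → 7 bp
  91–175 → 85 bp
Sorted largest to smallest: 85, 38, 16, 15, 14, 7 bp.

85, 38, 16, 15, 14, 7 bp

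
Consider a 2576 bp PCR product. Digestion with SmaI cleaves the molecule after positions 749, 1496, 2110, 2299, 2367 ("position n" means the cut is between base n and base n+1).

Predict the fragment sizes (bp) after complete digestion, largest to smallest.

Linear molecule, 5 cuts → 6 fragments:
  749 − 0 = 749 bp
  1496 − 749 = 747 bp
  2110 − 1496 = 614 bp
  2299 − 2110 = 189 bp
  2367 − 2299 = 68 bp
  2576 − 2367 = 209 bp
Sorted largest to smallest: 749, 747, 614, 209, 189, 68 bp.

749, 747, 614, 209, 189, 68 bp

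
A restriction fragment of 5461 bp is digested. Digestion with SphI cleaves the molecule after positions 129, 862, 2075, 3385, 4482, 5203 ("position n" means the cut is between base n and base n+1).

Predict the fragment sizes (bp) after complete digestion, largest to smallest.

Linear molecule, 6 cuts → 7 fragments:
  129 − 0 = 129 bp
  862 − 129 = 733 bp
  2075 − 862 = 1213 bp
  3385 − 2075 = 1310 bp
  4482 − 3385 = 1097 bp
  5203 − 4482 = 721 bp
  5461 − 5203 = 258 bp
Sorted largest to smallest: 1310, 1213, 1097, 733, 721, 258, 129 bp.

1310, 1213, 1097, 733, 721, 258, 129 bp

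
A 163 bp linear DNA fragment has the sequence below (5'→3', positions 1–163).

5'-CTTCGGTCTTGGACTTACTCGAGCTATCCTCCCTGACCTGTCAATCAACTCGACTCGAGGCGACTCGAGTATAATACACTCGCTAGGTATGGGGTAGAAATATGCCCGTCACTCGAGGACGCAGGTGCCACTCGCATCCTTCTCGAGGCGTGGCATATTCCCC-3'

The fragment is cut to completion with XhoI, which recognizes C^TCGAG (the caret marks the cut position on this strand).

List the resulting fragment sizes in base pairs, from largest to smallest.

XhoI sites (CTCGAG) start at positions 18, 54, 64, 112, 142.
XhoI cuts after the first base of each site, so after positions 18, 54, 64, 112, 142.
Linear molecule, 5 cuts → 6 fragments:
  1–18 → 18 bp
  19–54 → 36 bp
  55–64 → 10 bp
  65–112 → 48 bp
  113–142 → 30 bp
  143–163 → 21 bp
Sorted largest to smallest: 48, 36, 30, 21, 18, 10 bp.

48, 36, 30, 21, 18, 10 bp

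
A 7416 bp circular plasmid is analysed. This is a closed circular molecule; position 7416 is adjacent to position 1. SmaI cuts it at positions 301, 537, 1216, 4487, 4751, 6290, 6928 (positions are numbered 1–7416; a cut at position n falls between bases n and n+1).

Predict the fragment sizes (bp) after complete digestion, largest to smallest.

3271, 1539, 789, 679, 638, 264, 236 bp

Circular molecule, 7 cuts → 7 fragments:
  537 − 301 = 236 bp
  1216 − 537 = 679 bp
  4487 − 1216 = 3271 bp
  4751 − 4487 = 264 bp
  6290 − 4751 = 1539 bp
  6928 − 6290 = 638 bp
  wrap: 7416 − 6928 + 301 = 789 bp
Sorted largest to smallest: 3271, 1539, 789, 679, 638, 264, 236 bp.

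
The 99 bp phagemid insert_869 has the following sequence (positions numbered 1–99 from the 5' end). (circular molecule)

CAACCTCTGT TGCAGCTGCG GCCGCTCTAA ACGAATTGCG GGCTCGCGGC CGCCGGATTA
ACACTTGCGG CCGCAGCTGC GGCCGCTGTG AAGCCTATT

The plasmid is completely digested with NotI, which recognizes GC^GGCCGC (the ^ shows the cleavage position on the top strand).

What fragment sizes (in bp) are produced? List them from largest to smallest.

NotI sites (GCGGCCGC) start at positions 18, 46, 67, 79.
NotI cuts after base 2 of each site, so after positions 19, 47, 68, 80.
Circular molecule, 4 cuts → 4 fragments:
  20–47 → 28 bp
  48–68 → 21 bp
  69–80 → 12 bp
  81–99 then 1–19 → 19 + 19 = 38 bp
Sorted largest to smallest: 38, 28, 21, 12 bp.

38, 28, 21, 12 bp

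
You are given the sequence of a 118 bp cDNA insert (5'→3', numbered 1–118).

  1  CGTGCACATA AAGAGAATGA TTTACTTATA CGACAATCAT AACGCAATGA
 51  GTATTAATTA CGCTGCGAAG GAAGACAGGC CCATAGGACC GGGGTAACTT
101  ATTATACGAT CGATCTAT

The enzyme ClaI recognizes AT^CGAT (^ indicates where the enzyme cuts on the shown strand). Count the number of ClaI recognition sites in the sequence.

1

ATCGAT occurs starting at position 109.
ClaI cuts at 1 site.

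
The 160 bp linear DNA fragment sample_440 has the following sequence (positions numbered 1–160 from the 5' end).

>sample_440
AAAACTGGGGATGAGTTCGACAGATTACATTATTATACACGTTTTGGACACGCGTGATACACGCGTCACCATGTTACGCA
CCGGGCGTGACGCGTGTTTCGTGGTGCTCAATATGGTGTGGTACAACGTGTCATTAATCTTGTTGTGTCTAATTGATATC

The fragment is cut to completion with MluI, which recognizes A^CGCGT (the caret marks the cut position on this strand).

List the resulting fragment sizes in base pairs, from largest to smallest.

MluI sites (ACGCGT) start at positions 50, 61, 90.
MluI cuts after the first base of each site, so after positions 50, 61, 90.
Linear molecule, 3 cuts → 4 fragments:
  1–50 → 50 bp
  51–61 → 11 bp
  62–90 → 29 bp
  91–160 → 70 bp
Sorted largest to smallest: 70, 50, 29, 11 bp.

70, 50, 29, 11 bp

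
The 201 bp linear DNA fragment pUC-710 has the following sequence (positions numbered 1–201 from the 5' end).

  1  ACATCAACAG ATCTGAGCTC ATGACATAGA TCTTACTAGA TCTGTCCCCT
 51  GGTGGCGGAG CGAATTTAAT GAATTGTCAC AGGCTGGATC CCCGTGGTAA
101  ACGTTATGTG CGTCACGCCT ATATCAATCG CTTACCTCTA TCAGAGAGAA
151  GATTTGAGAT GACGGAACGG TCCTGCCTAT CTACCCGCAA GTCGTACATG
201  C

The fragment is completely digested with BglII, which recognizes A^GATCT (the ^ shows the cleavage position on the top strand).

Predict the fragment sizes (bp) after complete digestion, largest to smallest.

BglII sites (AGATCT) start at positions 9, 28, 38.
BglII cuts after the first base of each site, so after positions 9, 28, 38.
Linear molecule, 3 cuts → 4 fragments:
  1–9 → 9 bp
  10–28 → 19 bp
  29–38 → 10 bp
  39–201 → 163 bp
Sorted largest to smallest: 163, 19, 10, 9 bp.

163, 19, 10, 9 bp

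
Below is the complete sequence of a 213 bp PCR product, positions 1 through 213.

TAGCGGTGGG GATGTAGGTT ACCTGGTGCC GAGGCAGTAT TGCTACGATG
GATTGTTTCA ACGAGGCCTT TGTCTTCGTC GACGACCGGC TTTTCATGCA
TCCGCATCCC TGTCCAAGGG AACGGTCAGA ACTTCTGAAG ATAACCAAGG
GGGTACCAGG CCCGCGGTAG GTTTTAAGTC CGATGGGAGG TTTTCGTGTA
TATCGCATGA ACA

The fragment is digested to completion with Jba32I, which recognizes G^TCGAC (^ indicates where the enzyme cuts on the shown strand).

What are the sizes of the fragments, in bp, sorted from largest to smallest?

The Jba32I site (GTCGAC) starts at position 78.
Jba32I cuts after the first base of each site, so after position 78.
Linear molecule, 1 cut → 2 fragments:
  1–78 → 78 bp
  79–213 → 135 bp
Sorted largest to smallest: 135, 78 bp.

135, 78 bp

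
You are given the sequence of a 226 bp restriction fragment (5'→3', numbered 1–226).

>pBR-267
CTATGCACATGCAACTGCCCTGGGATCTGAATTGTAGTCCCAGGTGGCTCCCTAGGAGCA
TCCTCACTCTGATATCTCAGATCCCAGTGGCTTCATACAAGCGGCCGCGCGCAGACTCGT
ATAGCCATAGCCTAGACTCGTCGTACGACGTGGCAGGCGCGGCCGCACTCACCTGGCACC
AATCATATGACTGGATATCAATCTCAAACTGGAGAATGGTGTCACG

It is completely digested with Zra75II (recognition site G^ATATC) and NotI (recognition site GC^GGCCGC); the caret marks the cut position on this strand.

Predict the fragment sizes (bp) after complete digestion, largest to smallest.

Zra75II sites (GATATC) start at positions 71, 194.
Zra75II cuts after the first base of each site, so after positions 71, 194.
NotI sites (GCGGCCGC) start at positions 101, 159.
NotI cuts after base 2 of each site, so after positions 102, 160.
Combined cut positions: 71, 102, 160, 194.
Linear molecule, 4 cuts → 5 fragments:
  1–71 → 71 bp
  72–102 → 31 bp
  103–160 → 58 bp
  161–194 → 34 bp
  195–226 → 32 bp
Sorted largest to smallest: 71, 58, 34, 32, 31 bp.

71, 58, 34, 32, 31 bp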